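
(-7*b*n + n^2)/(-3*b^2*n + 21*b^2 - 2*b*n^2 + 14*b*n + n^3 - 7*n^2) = n*(7*b - n)/(3*b^2*n - 21*b^2 + 2*b*n^2 - 14*b*n - n^3 + 7*n^2)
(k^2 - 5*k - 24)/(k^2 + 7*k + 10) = (k^2 - 5*k - 24)/(k^2 + 7*k + 10)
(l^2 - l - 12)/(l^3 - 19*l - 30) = (l - 4)/(l^2 - 3*l - 10)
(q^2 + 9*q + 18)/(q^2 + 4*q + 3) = (q + 6)/(q + 1)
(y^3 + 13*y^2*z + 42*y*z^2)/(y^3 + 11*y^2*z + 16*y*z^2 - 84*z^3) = y/(y - 2*z)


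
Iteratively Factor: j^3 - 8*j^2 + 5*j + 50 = (j - 5)*(j^2 - 3*j - 10) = (j - 5)*(j + 2)*(j - 5)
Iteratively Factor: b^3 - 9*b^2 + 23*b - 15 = (b - 1)*(b^2 - 8*b + 15) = (b - 3)*(b - 1)*(b - 5)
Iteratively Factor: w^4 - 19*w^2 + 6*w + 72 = (w + 4)*(w^3 - 4*w^2 - 3*w + 18) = (w + 2)*(w + 4)*(w^2 - 6*w + 9) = (w - 3)*(w + 2)*(w + 4)*(w - 3)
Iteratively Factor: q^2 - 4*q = (q - 4)*(q)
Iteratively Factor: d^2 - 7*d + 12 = (d - 3)*(d - 4)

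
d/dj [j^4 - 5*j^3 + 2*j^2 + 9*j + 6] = 4*j^3 - 15*j^2 + 4*j + 9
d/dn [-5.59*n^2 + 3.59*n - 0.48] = 3.59 - 11.18*n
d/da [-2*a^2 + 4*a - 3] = 4 - 4*a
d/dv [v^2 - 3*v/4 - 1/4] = 2*v - 3/4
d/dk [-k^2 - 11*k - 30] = -2*k - 11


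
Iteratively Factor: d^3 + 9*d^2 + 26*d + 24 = (d + 3)*(d^2 + 6*d + 8) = (d + 3)*(d + 4)*(d + 2)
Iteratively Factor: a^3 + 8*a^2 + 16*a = (a + 4)*(a^2 + 4*a) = a*(a + 4)*(a + 4)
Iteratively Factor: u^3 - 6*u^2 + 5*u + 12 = (u + 1)*(u^2 - 7*u + 12) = (u - 3)*(u + 1)*(u - 4)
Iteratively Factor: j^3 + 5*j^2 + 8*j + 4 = (j + 2)*(j^2 + 3*j + 2) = (j + 2)^2*(j + 1)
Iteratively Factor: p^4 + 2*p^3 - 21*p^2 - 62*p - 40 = (p + 2)*(p^3 - 21*p - 20) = (p + 2)*(p + 4)*(p^2 - 4*p - 5) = (p + 1)*(p + 2)*(p + 4)*(p - 5)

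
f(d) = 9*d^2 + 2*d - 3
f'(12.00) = 218.00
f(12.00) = 1317.00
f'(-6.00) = -106.00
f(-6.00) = 309.00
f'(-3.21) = -55.78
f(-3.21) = 83.32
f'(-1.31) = -21.58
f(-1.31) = 9.82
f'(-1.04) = -16.72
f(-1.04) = 4.65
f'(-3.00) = -52.00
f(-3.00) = 72.00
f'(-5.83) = -102.94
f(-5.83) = 291.24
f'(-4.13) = -72.34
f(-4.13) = 142.25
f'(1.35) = 26.30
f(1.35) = 16.10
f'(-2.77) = -47.86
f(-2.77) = 60.52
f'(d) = 18*d + 2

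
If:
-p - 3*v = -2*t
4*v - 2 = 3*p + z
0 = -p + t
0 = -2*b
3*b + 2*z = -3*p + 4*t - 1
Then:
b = 0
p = -9/13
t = -9/13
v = -3/13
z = -11/13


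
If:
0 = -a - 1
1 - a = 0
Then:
No Solution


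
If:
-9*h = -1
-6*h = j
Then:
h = 1/9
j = -2/3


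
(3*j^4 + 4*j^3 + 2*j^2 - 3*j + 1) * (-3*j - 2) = -9*j^5 - 18*j^4 - 14*j^3 + 5*j^2 + 3*j - 2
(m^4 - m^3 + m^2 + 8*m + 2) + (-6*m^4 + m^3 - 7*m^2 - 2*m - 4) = -5*m^4 - 6*m^2 + 6*m - 2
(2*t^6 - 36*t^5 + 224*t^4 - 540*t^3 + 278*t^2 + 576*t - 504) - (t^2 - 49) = 2*t^6 - 36*t^5 + 224*t^4 - 540*t^3 + 277*t^2 + 576*t - 455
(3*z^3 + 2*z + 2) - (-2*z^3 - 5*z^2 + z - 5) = 5*z^3 + 5*z^2 + z + 7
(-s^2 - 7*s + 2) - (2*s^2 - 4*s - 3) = -3*s^2 - 3*s + 5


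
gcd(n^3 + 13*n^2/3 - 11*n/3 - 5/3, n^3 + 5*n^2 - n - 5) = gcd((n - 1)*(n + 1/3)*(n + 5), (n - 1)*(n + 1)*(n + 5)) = n^2 + 4*n - 5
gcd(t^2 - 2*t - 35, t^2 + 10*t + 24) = 1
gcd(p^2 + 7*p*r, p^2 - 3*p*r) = p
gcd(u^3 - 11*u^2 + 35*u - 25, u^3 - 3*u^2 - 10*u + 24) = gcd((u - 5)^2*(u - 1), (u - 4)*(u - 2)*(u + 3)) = 1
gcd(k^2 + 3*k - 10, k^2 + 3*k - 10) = k^2 + 3*k - 10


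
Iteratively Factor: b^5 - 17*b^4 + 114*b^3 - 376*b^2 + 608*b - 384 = (b - 4)*(b^4 - 13*b^3 + 62*b^2 - 128*b + 96) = (b - 4)*(b - 2)*(b^3 - 11*b^2 + 40*b - 48) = (b - 4)^2*(b - 2)*(b^2 - 7*b + 12) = (b - 4)^2*(b - 3)*(b - 2)*(b - 4)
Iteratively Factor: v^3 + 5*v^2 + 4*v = (v)*(v^2 + 5*v + 4) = v*(v + 4)*(v + 1)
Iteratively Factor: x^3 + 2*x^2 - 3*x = (x)*(x^2 + 2*x - 3) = x*(x + 3)*(x - 1)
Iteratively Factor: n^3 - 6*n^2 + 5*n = (n - 5)*(n^2 - n) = (n - 5)*(n - 1)*(n)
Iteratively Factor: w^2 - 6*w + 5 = (w - 1)*(w - 5)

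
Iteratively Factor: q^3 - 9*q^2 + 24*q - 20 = (q - 2)*(q^2 - 7*q + 10) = (q - 5)*(q - 2)*(q - 2)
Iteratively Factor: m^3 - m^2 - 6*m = (m - 3)*(m^2 + 2*m) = (m - 3)*(m + 2)*(m)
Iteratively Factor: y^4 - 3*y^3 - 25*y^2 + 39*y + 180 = (y + 3)*(y^3 - 6*y^2 - 7*y + 60) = (y - 5)*(y + 3)*(y^2 - y - 12) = (y - 5)*(y - 4)*(y + 3)*(y + 3)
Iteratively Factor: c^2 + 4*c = (c)*(c + 4)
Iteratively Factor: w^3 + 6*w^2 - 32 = (w + 4)*(w^2 + 2*w - 8) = (w + 4)^2*(w - 2)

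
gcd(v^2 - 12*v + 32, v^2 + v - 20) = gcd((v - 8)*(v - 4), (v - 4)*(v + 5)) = v - 4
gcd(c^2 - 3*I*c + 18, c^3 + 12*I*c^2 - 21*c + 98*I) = 1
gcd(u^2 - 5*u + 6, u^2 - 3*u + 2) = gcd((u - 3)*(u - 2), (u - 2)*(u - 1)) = u - 2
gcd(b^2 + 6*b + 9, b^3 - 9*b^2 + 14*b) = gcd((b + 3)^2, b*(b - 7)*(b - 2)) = 1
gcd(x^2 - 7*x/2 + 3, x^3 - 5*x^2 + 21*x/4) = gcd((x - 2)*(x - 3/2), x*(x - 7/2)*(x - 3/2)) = x - 3/2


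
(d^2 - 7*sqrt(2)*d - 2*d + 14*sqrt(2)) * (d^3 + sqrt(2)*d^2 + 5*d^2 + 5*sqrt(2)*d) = d^5 - 6*sqrt(2)*d^4 + 3*d^4 - 18*sqrt(2)*d^3 - 24*d^3 - 42*d^2 + 60*sqrt(2)*d^2 + 140*d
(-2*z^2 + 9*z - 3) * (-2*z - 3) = 4*z^3 - 12*z^2 - 21*z + 9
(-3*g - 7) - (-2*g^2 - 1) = 2*g^2 - 3*g - 6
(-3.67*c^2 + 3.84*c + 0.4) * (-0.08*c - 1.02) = 0.2936*c^3 + 3.4362*c^2 - 3.9488*c - 0.408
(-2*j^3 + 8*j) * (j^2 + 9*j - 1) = -2*j^5 - 18*j^4 + 10*j^3 + 72*j^2 - 8*j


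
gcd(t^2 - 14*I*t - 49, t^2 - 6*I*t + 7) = t - 7*I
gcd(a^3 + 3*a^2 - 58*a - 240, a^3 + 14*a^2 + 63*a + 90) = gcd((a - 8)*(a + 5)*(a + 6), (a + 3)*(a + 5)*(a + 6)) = a^2 + 11*a + 30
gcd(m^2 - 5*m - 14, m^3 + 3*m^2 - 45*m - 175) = m - 7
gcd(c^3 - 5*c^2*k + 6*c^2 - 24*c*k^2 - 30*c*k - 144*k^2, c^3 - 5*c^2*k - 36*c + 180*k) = c + 6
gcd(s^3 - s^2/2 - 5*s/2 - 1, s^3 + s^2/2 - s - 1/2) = s^2 + 3*s/2 + 1/2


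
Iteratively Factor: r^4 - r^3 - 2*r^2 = (r - 2)*(r^3 + r^2) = (r - 2)*(r + 1)*(r^2) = r*(r - 2)*(r + 1)*(r)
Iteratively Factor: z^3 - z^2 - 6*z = (z - 3)*(z^2 + 2*z) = z*(z - 3)*(z + 2)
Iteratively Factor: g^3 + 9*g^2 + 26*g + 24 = (g + 2)*(g^2 + 7*g + 12) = (g + 2)*(g + 4)*(g + 3)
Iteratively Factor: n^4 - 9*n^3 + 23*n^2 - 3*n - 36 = (n - 3)*(n^3 - 6*n^2 + 5*n + 12) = (n - 4)*(n - 3)*(n^2 - 2*n - 3) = (n - 4)*(n - 3)*(n + 1)*(n - 3)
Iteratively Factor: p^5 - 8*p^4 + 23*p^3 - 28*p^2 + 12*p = (p - 2)*(p^4 - 6*p^3 + 11*p^2 - 6*p) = (p - 3)*(p - 2)*(p^3 - 3*p^2 + 2*p) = p*(p - 3)*(p - 2)*(p^2 - 3*p + 2) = p*(p - 3)*(p - 2)*(p - 1)*(p - 2)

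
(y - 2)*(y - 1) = y^2 - 3*y + 2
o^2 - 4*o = o*(o - 4)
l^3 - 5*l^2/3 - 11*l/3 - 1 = (l - 3)*(l + 1/3)*(l + 1)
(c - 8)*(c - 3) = c^2 - 11*c + 24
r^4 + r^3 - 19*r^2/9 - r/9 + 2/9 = (r - 1)*(r - 1/3)*(r + 1/3)*(r + 2)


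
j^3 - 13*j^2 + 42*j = j*(j - 7)*(j - 6)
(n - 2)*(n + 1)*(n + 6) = n^3 + 5*n^2 - 8*n - 12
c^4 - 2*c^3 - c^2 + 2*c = c*(c - 2)*(c - 1)*(c + 1)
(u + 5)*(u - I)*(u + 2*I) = u^3 + 5*u^2 + I*u^2 + 2*u + 5*I*u + 10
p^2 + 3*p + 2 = (p + 1)*(p + 2)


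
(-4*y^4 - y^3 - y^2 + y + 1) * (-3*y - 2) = 12*y^5 + 11*y^4 + 5*y^3 - y^2 - 5*y - 2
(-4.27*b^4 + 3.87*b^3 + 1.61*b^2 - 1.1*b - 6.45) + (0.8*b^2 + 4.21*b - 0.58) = -4.27*b^4 + 3.87*b^3 + 2.41*b^2 + 3.11*b - 7.03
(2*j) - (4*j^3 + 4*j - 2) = -4*j^3 - 2*j + 2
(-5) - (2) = -7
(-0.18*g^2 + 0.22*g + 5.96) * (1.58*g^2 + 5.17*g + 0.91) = -0.2844*g^4 - 0.583*g^3 + 10.3904*g^2 + 31.0134*g + 5.4236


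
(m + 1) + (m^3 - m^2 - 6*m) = m^3 - m^2 - 5*m + 1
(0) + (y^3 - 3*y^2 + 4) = y^3 - 3*y^2 + 4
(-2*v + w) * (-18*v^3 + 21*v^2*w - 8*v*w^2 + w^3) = 36*v^4 - 60*v^3*w + 37*v^2*w^2 - 10*v*w^3 + w^4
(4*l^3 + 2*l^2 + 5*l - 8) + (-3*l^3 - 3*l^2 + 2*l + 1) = l^3 - l^2 + 7*l - 7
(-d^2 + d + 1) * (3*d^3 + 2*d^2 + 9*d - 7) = -3*d^5 + d^4 - 4*d^3 + 18*d^2 + 2*d - 7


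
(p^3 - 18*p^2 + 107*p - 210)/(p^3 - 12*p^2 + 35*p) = (p - 6)/p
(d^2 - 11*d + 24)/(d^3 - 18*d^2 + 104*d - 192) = (d - 3)/(d^2 - 10*d + 24)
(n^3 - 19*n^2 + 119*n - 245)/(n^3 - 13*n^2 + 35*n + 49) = (n - 5)/(n + 1)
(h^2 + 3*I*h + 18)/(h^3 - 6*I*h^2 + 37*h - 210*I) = (h - 3*I)/(h^2 - 12*I*h - 35)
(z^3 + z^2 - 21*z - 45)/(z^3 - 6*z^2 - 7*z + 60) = (z + 3)/(z - 4)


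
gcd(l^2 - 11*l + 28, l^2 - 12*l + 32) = l - 4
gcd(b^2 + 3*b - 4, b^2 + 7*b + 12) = b + 4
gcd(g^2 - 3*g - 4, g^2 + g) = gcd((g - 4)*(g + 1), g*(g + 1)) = g + 1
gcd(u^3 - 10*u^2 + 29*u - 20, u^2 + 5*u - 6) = u - 1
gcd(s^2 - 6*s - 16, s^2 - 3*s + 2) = 1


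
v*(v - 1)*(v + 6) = v^3 + 5*v^2 - 6*v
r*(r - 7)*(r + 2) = r^3 - 5*r^2 - 14*r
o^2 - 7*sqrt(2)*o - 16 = (o - 8*sqrt(2))*(o + sqrt(2))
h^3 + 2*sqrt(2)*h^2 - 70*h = h*(h - 5*sqrt(2))*(h + 7*sqrt(2))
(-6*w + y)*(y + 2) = -6*w*y - 12*w + y^2 + 2*y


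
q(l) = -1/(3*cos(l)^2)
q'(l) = -2*sin(l)/(3*cos(l)^3)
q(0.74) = -0.61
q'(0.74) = -1.12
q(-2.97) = -0.34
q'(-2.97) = -0.12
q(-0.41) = -0.40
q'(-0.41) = 0.34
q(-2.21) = -0.94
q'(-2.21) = -2.52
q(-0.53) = -0.45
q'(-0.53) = 0.52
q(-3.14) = -0.33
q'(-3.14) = -0.00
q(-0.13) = -0.34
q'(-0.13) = 0.09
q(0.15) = -0.34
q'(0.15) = -0.10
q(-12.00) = -0.47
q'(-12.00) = -0.60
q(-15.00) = -0.58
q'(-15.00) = -0.99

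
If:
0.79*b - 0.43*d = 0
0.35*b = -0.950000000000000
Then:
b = -2.71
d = -4.99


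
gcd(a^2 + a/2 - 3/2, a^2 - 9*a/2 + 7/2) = a - 1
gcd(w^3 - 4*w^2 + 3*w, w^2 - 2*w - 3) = w - 3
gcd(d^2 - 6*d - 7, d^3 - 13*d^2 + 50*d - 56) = d - 7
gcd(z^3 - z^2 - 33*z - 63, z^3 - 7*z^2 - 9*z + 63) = z^2 - 4*z - 21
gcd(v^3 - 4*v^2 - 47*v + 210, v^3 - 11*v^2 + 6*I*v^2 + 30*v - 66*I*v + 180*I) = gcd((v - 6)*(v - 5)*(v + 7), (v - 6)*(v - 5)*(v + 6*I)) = v^2 - 11*v + 30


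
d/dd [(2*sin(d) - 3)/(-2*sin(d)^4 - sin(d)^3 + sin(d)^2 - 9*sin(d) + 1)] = (12*sin(d)^4 - 20*sin(d)^3 - 11*sin(d)^2 + 6*sin(d) - 25)*cos(d)/(2*sin(d)^4 + sin(d)^3 - sin(d)^2 + 9*sin(d) - 1)^2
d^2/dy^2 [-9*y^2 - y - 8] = -18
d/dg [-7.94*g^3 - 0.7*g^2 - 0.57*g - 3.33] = -23.82*g^2 - 1.4*g - 0.57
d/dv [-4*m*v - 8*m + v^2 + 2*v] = -4*m + 2*v + 2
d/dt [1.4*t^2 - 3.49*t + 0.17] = 2.8*t - 3.49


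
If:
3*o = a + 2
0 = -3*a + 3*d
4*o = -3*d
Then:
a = -8/13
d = -8/13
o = 6/13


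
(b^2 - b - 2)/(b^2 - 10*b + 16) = (b + 1)/(b - 8)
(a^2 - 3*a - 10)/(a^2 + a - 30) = (a + 2)/(a + 6)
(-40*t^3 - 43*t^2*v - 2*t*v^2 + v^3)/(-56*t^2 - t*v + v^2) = (5*t^2 + 6*t*v + v^2)/(7*t + v)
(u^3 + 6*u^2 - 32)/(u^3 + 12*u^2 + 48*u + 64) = (u - 2)/(u + 4)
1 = 1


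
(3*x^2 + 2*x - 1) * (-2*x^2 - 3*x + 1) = -6*x^4 - 13*x^3 - x^2 + 5*x - 1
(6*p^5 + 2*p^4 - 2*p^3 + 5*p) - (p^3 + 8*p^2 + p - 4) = 6*p^5 + 2*p^4 - 3*p^3 - 8*p^2 + 4*p + 4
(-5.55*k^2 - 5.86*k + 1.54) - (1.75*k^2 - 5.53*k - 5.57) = -7.3*k^2 - 0.33*k + 7.11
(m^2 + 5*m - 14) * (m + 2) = m^3 + 7*m^2 - 4*m - 28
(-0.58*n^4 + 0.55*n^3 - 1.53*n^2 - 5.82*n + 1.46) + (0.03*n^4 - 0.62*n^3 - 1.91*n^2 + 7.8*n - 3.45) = -0.55*n^4 - 0.07*n^3 - 3.44*n^2 + 1.98*n - 1.99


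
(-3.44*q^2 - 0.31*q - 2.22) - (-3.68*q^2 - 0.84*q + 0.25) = 0.24*q^2 + 0.53*q - 2.47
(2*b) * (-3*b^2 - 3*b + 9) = -6*b^3 - 6*b^2 + 18*b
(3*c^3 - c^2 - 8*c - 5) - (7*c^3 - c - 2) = -4*c^3 - c^2 - 7*c - 3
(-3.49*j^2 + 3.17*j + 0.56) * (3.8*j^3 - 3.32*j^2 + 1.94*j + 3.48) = -13.262*j^5 + 23.6328*j^4 - 15.167*j^3 - 7.8546*j^2 + 12.118*j + 1.9488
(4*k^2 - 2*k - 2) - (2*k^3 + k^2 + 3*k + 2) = -2*k^3 + 3*k^2 - 5*k - 4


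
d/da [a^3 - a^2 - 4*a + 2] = 3*a^2 - 2*a - 4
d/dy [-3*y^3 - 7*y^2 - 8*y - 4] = -9*y^2 - 14*y - 8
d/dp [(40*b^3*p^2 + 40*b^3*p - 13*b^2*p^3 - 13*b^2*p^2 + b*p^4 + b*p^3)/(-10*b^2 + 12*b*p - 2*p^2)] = b*(-16*b^2*p - 8*b^2 + 11*b*p^2 + 2*b*p - 2*p^3 - p^2)/(2*(b^2 - 2*b*p + p^2))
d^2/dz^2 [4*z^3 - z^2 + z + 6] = 24*z - 2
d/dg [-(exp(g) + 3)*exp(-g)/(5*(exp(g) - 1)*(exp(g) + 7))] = (2*exp(3*g) + 15*exp(2*g) + 36*exp(g) - 21)*exp(-g)/(5*(exp(4*g) + 12*exp(3*g) + 22*exp(2*g) - 84*exp(g) + 49))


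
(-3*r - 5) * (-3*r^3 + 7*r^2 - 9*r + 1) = 9*r^4 - 6*r^3 - 8*r^2 + 42*r - 5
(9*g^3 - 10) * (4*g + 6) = 36*g^4 + 54*g^3 - 40*g - 60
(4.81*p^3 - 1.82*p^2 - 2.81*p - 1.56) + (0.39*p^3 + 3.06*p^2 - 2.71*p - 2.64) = 5.2*p^3 + 1.24*p^2 - 5.52*p - 4.2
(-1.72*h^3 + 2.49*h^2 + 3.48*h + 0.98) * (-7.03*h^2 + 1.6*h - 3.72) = 12.0916*h^5 - 20.2567*h^4 - 14.082*h^3 - 10.5842*h^2 - 11.3776*h - 3.6456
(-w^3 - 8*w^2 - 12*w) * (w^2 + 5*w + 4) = -w^5 - 13*w^4 - 56*w^3 - 92*w^2 - 48*w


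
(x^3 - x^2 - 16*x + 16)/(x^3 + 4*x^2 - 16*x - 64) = (x - 1)/(x + 4)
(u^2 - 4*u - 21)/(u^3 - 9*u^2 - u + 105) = 1/(u - 5)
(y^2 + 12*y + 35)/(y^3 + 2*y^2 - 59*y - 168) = (y + 5)/(y^2 - 5*y - 24)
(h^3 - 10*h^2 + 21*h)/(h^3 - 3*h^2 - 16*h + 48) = h*(h - 7)/(h^2 - 16)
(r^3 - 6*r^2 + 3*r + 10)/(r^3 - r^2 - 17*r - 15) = (r - 2)/(r + 3)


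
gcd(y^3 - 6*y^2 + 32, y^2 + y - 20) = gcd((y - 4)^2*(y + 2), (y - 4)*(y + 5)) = y - 4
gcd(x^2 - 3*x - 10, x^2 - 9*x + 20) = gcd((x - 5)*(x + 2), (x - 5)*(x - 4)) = x - 5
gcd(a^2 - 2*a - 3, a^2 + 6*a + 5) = a + 1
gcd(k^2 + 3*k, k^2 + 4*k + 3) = k + 3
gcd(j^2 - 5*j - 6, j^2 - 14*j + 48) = j - 6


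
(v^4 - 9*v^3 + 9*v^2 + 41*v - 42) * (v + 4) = v^5 - 5*v^4 - 27*v^3 + 77*v^2 + 122*v - 168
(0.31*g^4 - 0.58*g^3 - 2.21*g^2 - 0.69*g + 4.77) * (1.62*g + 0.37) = 0.5022*g^5 - 0.8249*g^4 - 3.7948*g^3 - 1.9355*g^2 + 7.4721*g + 1.7649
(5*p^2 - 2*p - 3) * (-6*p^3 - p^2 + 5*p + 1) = -30*p^5 + 7*p^4 + 45*p^3 - 2*p^2 - 17*p - 3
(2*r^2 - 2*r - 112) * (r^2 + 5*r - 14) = 2*r^4 + 8*r^3 - 150*r^2 - 532*r + 1568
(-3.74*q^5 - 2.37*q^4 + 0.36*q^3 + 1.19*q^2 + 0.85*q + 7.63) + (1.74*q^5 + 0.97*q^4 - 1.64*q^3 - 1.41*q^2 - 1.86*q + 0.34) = -2.0*q^5 - 1.4*q^4 - 1.28*q^3 - 0.22*q^2 - 1.01*q + 7.97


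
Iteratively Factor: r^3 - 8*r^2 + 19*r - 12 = (r - 1)*(r^2 - 7*r + 12) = (r - 3)*(r - 1)*(r - 4)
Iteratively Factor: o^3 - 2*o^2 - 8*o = (o)*(o^2 - 2*o - 8) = o*(o - 4)*(o + 2)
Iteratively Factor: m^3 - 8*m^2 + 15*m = (m - 5)*(m^2 - 3*m) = (m - 5)*(m - 3)*(m)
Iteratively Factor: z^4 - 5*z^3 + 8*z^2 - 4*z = (z)*(z^3 - 5*z^2 + 8*z - 4) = z*(z - 1)*(z^2 - 4*z + 4) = z*(z - 2)*(z - 1)*(z - 2)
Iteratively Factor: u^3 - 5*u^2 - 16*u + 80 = (u + 4)*(u^2 - 9*u + 20) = (u - 4)*(u + 4)*(u - 5)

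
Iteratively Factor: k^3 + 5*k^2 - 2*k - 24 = (k + 4)*(k^2 + k - 6) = (k - 2)*(k + 4)*(k + 3)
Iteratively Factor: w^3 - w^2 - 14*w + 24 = (w - 2)*(w^2 + w - 12) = (w - 3)*(w - 2)*(w + 4)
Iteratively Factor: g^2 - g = (g - 1)*(g)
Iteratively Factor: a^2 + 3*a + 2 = (a + 1)*(a + 2)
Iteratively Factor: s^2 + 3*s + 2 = (s + 1)*(s + 2)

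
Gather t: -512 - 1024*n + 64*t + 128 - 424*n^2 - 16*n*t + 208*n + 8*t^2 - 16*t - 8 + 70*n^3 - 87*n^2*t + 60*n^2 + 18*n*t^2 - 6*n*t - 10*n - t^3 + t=70*n^3 - 364*n^2 - 826*n - t^3 + t^2*(18*n + 8) + t*(-87*n^2 - 22*n + 49) - 392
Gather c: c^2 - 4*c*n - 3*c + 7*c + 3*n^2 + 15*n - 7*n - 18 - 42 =c^2 + c*(4 - 4*n) + 3*n^2 + 8*n - 60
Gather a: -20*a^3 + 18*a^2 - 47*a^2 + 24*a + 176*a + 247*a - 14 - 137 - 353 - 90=-20*a^3 - 29*a^2 + 447*a - 594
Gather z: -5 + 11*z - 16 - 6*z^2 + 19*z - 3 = -6*z^2 + 30*z - 24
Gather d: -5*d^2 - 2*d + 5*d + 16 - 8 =-5*d^2 + 3*d + 8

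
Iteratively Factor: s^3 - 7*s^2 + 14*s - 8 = (s - 1)*(s^2 - 6*s + 8) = (s - 2)*(s - 1)*(s - 4)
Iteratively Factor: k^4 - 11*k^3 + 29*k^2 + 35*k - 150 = (k - 5)*(k^3 - 6*k^2 - k + 30) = (k - 5)*(k - 3)*(k^2 - 3*k - 10) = (k - 5)^2*(k - 3)*(k + 2)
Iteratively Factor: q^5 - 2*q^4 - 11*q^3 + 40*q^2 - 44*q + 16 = (q + 4)*(q^4 - 6*q^3 + 13*q^2 - 12*q + 4) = (q - 2)*(q + 4)*(q^3 - 4*q^2 + 5*q - 2) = (q - 2)*(q - 1)*(q + 4)*(q^2 - 3*q + 2) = (q - 2)*(q - 1)^2*(q + 4)*(q - 2)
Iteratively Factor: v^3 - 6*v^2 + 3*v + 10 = (v + 1)*(v^2 - 7*v + 10) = (v - 5)*(v + 1)*(v - 2)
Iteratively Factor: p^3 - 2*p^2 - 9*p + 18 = (p + 3)*(p^2 - 5*p + 6) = (p - 3)*(p + 3)*(p - 2)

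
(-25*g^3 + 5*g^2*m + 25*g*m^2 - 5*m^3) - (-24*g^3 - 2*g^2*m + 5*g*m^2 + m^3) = -g^3 + 7*g^2*m + 20*g*m^2 - 6*m^3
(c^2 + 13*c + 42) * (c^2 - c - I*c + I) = c^4 + 12*c^3 - I*c^3 + 29*c^2 - 12*I*c^2 - 42*c - 29*I*c + 42*I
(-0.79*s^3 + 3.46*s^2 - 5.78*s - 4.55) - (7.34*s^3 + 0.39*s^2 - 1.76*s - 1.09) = -8.13*s^3 + 3.07*s^2 - 4.02*s - 3.46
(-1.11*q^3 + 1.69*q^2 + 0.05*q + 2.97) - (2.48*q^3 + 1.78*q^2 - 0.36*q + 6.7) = -3.59*q^3 - 0.0900000000000001*q^2 + 0.41*q - 3.73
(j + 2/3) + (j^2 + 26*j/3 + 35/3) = j^2 + 29*j/3 + 37/3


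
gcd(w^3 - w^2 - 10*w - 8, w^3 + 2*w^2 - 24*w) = w - 4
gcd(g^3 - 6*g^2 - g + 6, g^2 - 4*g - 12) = g - 6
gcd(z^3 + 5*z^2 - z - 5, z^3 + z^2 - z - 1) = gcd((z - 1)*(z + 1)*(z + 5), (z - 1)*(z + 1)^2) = z^2 - 1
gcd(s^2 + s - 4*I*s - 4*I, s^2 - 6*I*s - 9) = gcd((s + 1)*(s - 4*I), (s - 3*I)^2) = 1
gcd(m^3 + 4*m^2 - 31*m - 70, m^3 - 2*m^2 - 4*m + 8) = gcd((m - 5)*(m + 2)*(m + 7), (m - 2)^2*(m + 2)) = m + 2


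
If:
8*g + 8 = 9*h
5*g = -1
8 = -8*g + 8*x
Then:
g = -1/5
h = 32/45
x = 4/5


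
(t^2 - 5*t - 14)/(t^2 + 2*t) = (t - 7)/t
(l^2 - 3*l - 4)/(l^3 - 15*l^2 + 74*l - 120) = (l + 1)/(l^2 - 11*l + 30)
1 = 1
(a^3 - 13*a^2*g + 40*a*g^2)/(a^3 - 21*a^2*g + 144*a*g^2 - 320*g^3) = a/(a - 8*g)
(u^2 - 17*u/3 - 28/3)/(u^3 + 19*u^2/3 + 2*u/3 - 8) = (u - 7)/(u^2 + 5*u - 6)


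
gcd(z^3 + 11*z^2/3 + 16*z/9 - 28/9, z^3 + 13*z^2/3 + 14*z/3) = z^2 + 13*z/3 + 14/3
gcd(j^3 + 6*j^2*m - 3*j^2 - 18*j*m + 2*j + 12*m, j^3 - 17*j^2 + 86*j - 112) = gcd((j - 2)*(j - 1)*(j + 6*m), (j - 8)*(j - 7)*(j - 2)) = j - 2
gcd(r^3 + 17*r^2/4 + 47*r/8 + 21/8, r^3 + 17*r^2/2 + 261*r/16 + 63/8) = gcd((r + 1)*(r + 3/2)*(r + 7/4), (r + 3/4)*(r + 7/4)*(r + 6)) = r + 7/4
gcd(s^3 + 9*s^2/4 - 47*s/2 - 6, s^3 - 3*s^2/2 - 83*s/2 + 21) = s + 6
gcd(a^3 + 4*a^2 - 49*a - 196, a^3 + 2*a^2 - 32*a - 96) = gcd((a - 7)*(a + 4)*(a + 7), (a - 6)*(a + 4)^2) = a + 4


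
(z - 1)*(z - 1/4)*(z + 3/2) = z^3 + z^2/4 - 13*z/8 + 3/8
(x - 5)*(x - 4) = x^2 - 9*x + 20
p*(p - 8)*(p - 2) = p^3 - 10*p^2 + 16*p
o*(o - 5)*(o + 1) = o^3 - 4*o^2 - 5*o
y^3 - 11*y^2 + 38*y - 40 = (y - 5)*(y - 4)*(y - 2)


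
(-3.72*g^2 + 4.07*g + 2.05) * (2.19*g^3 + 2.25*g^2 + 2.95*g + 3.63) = -8.1468*g^5 + 0.543299999999999*g^4 + 2.673*g^3 + 3.1154*g^2 + 20.8216*g + 7.4415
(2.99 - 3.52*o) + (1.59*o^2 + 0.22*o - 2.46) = 1.59*o^2 - 3.3*o + 0.53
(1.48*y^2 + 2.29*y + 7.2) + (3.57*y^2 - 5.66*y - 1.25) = 5.05*y^2 - 3.37*y + 5.95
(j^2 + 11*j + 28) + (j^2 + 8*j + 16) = 2*j^2 + 19*j + 44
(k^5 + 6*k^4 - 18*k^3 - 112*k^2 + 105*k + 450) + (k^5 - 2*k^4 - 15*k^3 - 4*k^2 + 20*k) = 2*k^5 + 4*k^4 - 33*k^3 - 116*k^2 + 125*k + 450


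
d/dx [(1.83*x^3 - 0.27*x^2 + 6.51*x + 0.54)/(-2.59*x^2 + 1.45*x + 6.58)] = (-4.7397*x^4 + 5.307*x^3 + 52.5936*x^2 - 0.756*x + 42.0528)/(6.7081*x^4 - 7.511*x^3 - 31.9819*x^2 + 19.082*x + 43.2964)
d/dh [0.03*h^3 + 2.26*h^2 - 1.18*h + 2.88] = 0.09*h^2 + 4.52*h - 1.18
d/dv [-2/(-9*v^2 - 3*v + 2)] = 6*(-6*v - 1)/(9*v^2 + 3*v - 2)^2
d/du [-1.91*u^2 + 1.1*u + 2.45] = 1.1 - 3.82*u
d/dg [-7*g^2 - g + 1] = -14*g - 1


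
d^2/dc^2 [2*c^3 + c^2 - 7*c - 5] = 12*c + 2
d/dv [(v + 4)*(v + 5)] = 2*v + 9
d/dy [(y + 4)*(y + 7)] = 2*y + 11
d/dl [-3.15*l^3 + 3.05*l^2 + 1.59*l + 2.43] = -9.45*l^2 + 6.1*l + 1.59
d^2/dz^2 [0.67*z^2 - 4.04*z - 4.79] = 1.34000000000000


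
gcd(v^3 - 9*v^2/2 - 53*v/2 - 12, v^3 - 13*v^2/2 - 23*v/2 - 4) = v^2 - 15*v/2 - 4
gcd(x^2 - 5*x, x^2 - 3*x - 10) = x - 5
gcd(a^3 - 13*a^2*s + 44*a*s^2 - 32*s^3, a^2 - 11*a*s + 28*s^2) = -a + 4*s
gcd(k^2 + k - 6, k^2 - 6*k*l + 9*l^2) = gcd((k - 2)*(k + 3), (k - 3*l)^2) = 1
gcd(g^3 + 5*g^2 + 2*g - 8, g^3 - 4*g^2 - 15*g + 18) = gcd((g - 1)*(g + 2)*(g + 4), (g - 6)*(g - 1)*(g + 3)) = g - 1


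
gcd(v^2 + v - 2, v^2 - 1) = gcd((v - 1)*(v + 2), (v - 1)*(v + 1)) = v - 1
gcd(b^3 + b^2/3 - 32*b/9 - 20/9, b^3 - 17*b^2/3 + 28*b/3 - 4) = b - 2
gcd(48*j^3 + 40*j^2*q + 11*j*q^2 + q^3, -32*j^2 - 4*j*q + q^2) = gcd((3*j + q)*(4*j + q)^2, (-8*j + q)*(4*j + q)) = 4*j + q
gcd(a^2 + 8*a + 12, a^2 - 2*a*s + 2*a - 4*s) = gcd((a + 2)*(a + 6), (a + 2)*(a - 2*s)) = a + 2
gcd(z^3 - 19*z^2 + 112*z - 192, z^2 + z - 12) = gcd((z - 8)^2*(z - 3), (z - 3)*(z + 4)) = z - 3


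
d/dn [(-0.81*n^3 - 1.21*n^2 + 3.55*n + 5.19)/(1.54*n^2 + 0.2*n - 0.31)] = (-1.2474*n^4 - 0.324*n^3 - 4.9557*n^2 - 15.235*n - 2.1385)/(2.3716*n^4 + 0.616*n^3 - 0.9148*n^2 - 0.124*n + 0.0961)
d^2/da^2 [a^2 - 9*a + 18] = 2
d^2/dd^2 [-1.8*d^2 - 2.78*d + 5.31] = -3.60000000000000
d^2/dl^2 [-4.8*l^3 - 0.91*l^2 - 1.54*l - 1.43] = -28.8*l - 1.82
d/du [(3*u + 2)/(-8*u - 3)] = 7/(8*u + 3)^2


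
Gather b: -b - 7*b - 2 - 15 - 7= -8*b - 24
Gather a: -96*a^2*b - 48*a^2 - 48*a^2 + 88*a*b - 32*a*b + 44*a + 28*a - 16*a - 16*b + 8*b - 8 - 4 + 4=a^2*(-96*b - 96) + a*(56*b + 56) - 8*b - 8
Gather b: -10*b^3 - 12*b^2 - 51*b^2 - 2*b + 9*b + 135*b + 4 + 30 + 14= -10*b^3 - 63*b^2 + 142*b + 48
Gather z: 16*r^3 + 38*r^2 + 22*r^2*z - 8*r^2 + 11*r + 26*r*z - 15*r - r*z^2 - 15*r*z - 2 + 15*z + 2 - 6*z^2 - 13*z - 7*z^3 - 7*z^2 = 16*r^3 + 30*r^2 - 4*r - 7*z^3 + z^2*(-r - 13) + z*(22*r^2 + 11*r + 2)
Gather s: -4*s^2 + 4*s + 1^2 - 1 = -4*s^2 + 4*s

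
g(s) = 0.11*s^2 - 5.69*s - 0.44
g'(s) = 0.22*s - 5.69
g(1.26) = -7.43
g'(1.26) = -5.41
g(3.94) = -21.15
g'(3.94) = -4.82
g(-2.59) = 15.03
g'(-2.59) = -6.26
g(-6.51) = 41.26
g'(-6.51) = -7.12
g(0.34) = -2.36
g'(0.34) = -5.62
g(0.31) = -2.19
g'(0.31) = -5.62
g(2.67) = -14.85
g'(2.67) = -5.10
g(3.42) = -18.61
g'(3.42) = -4.94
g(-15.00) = 109.66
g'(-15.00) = -8.99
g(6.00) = -30.62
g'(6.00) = -4.37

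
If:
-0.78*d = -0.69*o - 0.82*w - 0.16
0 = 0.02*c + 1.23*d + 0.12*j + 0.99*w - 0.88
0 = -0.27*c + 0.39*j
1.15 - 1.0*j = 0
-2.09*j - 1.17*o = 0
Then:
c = 1.66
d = -0.37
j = 1.15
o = -2.05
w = 1.18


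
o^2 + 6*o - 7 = (o - 1)*(o + 7)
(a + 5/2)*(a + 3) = a^2 + 11*a/2 + 15/2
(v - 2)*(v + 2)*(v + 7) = v^3 + 7*v^2 - 4*v - 28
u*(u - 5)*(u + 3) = u^3 - 2*u^2 - 15*u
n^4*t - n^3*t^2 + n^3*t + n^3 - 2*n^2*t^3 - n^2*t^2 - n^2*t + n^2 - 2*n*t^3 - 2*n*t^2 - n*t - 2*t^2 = (n + 1)*(n - 2*t)*(n + t)*(n*t + 1)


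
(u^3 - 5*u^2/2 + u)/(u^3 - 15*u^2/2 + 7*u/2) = (u - 2)/(u - 7)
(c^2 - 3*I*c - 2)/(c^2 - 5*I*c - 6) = (c - I)/(c - 3*I)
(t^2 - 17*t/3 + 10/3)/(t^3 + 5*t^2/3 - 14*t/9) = 3*(t - 5)/(t*(3*t + 7))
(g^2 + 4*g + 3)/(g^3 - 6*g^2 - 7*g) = (g + 3)/(g*(g - 7))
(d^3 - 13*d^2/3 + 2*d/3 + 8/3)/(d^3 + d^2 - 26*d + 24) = (d + 2/3)/(d + 6)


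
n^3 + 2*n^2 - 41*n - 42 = (n - 6)*(n + 1)*(n + 7)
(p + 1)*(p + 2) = p^2 + 3*p + 2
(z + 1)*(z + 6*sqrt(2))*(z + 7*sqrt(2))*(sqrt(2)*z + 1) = sqrt(2)*z^4 + sqrt(2)*z^3 + 27*z^3 + 27*z^2 + 97*sqrt(2)*z^2 + 84*z + 97*sqrt(2)*z + 84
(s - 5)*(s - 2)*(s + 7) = s^3 - 39*s + 70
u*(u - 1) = u^2 - u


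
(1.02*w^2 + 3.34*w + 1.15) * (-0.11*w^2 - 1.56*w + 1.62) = -0.1122*w^4 - 1.9586*w^3 - 3.6845*w^2 + 3.6168*w + 1.863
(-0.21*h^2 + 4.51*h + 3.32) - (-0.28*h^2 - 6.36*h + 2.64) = 0.07*h^2 + 10.87*h + 0.68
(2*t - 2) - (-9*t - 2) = 11*t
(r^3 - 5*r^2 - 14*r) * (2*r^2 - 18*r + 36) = 2*r^5 - 28*r^4 + 98*r^3 + 72*r^2 - 504*r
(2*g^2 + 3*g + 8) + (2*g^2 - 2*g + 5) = 4*g^2 + g + 13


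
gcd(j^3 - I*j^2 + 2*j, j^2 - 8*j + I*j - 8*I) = j + I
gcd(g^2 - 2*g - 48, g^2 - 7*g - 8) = g - 8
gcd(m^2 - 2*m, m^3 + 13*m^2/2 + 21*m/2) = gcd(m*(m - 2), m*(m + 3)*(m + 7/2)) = m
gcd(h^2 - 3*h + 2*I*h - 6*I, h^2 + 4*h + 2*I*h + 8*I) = h + 2*I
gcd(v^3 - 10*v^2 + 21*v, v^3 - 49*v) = v^2 - 7*v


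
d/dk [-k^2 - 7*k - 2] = -2*k - 7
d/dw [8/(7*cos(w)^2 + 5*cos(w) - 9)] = 8*(14*cos(w) + 5)*sin(w)/(7*cos(w)^2 + 5*cos(w) - 9)^2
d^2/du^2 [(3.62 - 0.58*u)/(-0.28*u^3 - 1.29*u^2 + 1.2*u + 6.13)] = (0.272832*u^5 - 2.14872*u^4 - 18.600588*u^3 - 16.900188*u^2 + 23.861148*u - 76.210308)/(0.021952*u^9 + 0.303408*u^8 + 1.115604*u^7 - 1.895727*u^6 - 18.066096*u^5 - 12.671919*u^4 + 86.772036*u^3 + 118.941003*u^2 - 135.27684*u - 230.346397)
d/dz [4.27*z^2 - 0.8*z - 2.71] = 8.54*z - 0.8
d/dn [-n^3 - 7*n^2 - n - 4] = -3*n^2 - 14*n - 1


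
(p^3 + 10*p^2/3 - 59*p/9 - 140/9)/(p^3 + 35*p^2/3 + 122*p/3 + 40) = (p - 7/3)/(p + 6)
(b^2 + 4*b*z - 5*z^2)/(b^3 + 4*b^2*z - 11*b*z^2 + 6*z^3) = (-b - 5*z)/(-b^2 - 5*b*z + 6*z^2)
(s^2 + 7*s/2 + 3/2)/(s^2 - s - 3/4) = 2*(s + 3)/(2*s - 3)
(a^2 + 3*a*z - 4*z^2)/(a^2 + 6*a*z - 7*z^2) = (a + 4*z)/(a + 7*z)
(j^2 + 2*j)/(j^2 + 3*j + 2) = j/(j + 1)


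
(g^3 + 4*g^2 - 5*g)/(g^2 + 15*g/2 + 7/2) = 2*g*(g^2 + 4*g - 5)/(2*g^2 + 15*g + 7)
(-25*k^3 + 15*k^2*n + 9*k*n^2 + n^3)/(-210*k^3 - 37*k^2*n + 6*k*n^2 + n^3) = (5*k^2 - 4*k*n - n^2)/(42*k^2 - k*n - n^2)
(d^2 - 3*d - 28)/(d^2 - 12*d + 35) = (d + 4)/(d - 5)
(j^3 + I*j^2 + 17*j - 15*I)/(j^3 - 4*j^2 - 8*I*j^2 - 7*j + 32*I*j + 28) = (j^2 + 2*I*j + 15)/(j^2 - j*(4 + 7*I) + 28*I)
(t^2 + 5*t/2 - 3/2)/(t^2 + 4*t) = (2*t^2 + 5*t - 3)/(2*t*(t + 4))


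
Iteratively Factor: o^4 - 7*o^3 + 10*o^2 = (o)*(o^3 - 7*o^2 + 10*o) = o^2*(o^2 - 7*o + 10) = o^2*(o - 2)*(o - 5)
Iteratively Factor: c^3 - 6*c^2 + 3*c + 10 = (c - 2)*(c^2 - 4*c - 5) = (c - 5)*(c - 2)*(c + 1)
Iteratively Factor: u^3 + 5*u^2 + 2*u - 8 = (u + 2)*(u^2 + 3*u - 4) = (u - 1)*(u + 2)*(u + 4)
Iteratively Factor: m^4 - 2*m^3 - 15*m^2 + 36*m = (m - 3)*(m^3 + m^2 - 12*m) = (m - 3)^2*(m^2 + 4*m) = m*(m - 3)^2*(m + 4)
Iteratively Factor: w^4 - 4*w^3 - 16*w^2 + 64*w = (w)*(w^3 - 4*w^2 - 16*w + 64) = w*(w - 4)*(w^2 - 16) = w*(w - 4)*(w + 4)*(w - 4)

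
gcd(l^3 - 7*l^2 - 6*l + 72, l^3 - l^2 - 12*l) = l^2 - l - 12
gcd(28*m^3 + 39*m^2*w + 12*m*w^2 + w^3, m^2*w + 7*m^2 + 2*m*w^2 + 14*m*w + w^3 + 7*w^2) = m + w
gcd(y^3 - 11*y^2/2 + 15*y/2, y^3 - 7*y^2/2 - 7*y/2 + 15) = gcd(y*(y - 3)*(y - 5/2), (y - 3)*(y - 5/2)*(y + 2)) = y^2 - 11*y/2 + 15/2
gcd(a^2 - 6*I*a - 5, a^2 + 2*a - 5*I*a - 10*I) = a - 5*I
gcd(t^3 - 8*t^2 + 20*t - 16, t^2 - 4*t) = t - 4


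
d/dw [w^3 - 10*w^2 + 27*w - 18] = 3*w^2 - 20*w + 27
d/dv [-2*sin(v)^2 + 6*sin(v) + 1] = 2*(3 - 2*sin(v))*cos(v)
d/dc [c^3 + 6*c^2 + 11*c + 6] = 3*c^2 + 12*c + 11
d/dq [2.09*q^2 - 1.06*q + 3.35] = 4.18*q - 1.06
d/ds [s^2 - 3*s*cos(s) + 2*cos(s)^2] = 3*s*sin(s) + 2*s - 2*sin(2*s) - 3*cos(s)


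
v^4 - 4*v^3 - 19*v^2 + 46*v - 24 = (v - 6)*(v - 1)^2*(v + 4)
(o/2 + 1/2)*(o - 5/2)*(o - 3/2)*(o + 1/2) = o^4/2 - 5*o^3/4 - 7*o^2/8 + 29*o/16 + 15/16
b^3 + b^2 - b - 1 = (b - 1)*(b + 1)^2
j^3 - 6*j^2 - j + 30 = (j - 5)*(j - 3)*(j + 2)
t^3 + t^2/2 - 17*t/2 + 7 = (t - 2)*(t - 1)*(t + 7/2)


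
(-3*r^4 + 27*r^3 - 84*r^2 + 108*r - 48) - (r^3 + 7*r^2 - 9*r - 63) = -3*r^4 + 26*r^3 - 91*r^2 + 117*r + 15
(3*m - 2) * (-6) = 12 - 18*m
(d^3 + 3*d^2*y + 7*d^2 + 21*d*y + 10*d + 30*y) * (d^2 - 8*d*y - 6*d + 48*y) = d^5 - 5*d^4*y + d^4 - 24*d^3*y^2 - 5*d^3*y - 32*d^3 - 24*d^2*y^2 + 160*d^2*y - 60*d^2 + 768*d*y^2 + 300*d*y + 1440*y^2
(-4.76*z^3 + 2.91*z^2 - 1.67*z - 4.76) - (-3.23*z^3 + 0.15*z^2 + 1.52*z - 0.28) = -1.53*z^3 + 2.76*z^2 - 3.19*z - 4.48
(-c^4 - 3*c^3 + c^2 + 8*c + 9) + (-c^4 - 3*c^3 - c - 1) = -2*c^4 - 6*c^3 + c^2 + 7*c + 8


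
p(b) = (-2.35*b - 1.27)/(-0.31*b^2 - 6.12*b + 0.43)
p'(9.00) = -0.01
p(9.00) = 0.28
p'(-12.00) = -0.12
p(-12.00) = 0.92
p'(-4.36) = -0.04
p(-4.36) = 0.42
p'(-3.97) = -0.04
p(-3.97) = 0.41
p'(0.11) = -145.58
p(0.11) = 6.19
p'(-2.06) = -0.07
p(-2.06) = 0.30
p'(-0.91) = -0.26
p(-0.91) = 0.15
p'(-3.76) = -0.04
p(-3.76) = 0.40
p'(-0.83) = -0.31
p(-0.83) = 0.13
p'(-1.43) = -0.13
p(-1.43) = 0.24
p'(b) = (-2.35*b - 1.27)*(0.62*b + 6.12)/(-0.31*b^2 - 6.12*b + 0.43)^2 - 2.35/(-0.31*b^2 - 6.12*b + 0.43) = (0.7285*b^2 + 14.382*b - (0.62*b + 6.12)*(2.35*b + 1.27) - 1.0105)/(0.31*b^2 + 6.12*b - 0.43)^2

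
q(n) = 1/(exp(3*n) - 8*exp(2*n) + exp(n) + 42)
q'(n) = (-3*exp(3*n) + 16*exp(2*n) - exp(n))/(exp(3*n) - 8*exp(2*n) + exp(n) + 42)^2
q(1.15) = -0.32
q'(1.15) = 6.30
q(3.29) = 0.00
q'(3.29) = -0.00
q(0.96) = 0.13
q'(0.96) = 0.86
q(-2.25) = 0.02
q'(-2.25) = 0.00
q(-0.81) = 0.02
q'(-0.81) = 0.00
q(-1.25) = 0.02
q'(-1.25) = 0.00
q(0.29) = 0.03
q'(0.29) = 0.02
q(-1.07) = 0.02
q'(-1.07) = 0.00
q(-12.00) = 0.02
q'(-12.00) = 0.00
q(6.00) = 0.00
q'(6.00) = 0.00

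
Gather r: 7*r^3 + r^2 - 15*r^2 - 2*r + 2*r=7*r^3 - 14*r^2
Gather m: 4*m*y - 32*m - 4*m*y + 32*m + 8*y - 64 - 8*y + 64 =0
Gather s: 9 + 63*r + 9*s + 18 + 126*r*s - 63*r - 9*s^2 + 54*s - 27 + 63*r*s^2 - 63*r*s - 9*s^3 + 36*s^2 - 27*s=-9*s^3 + s^2*(63*r + 27) + s*(63*r + 36)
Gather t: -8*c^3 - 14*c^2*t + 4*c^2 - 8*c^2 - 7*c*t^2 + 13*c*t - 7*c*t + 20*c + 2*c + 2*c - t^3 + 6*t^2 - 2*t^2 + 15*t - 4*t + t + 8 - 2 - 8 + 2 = -8*c^3 - 4*c^2 + 24*c - t^3 + t^2*(4 - 7*c) + t*(-14*c^2 + 6*c + 12)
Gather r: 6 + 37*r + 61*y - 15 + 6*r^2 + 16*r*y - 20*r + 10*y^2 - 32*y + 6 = 6*r^2 + r*(16*y + 17) + 10*y^2 + 29*y - 3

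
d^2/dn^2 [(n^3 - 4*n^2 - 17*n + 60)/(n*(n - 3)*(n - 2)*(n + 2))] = 2*(n^6 - 3*n^5 - 108*n^4 - 4*n^3 + 240*n^2 - 320)/(n^3*(n^6 - 12*n^4 + 48*n^2 - 64))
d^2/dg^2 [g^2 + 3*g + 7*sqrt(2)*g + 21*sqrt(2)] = 2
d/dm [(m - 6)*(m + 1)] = 2*m - 5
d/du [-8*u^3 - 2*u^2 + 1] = 4*u*(-6*u - 1)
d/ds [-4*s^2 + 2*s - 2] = 2 - 8*s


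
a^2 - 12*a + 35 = (a - 7)*(a - 5)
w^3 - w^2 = w^2*(w - 1)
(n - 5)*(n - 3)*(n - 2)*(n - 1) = n^4 - 11*n^3 + 41*n^2 - 61*n + 30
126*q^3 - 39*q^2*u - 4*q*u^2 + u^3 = (-7*q + u)*(-3*q + u)*(6*q + u)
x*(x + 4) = x^2 + 4*x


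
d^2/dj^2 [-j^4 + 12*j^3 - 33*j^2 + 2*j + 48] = -12*j^2 + 72*j - 66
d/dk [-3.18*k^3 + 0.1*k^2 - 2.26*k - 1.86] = -9.54*k^2 + 0.2*k - 2.26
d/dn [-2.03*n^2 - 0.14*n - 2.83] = -4.06*n - 0.14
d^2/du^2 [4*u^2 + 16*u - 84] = 8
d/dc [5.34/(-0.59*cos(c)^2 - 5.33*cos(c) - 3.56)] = -(6.3012*cos(c) + 28.4622)*sin(c)/(0.59*cos(c)^2 + 5.33*cos(c) + 3.56)^2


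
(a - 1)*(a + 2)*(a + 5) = a^3 + 6*a^2 + 3*a - 10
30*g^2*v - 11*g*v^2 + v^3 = v*(-6*g + v)*(-5*g + v)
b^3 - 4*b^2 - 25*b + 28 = (b - 7)*(b - 1)*(b + 4)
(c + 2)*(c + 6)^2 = c^3 + 14*c^2 + 60*c + 72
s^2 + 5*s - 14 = (s - 2)*(s + 7)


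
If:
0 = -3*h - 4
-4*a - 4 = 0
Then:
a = -1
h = -4/3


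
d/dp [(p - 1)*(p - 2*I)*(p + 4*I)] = 3*p^2 + p*(-2 + 4*I) + 8 - 2*I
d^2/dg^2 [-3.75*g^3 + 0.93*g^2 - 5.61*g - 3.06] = 1.86 - 22.5*g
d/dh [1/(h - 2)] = -1/(h - 2)^2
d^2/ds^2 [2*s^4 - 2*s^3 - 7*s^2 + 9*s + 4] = 24*s^2 - 12*s - 14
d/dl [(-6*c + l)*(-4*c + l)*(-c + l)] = 34*c^2 - 22*c*l + 3*l^2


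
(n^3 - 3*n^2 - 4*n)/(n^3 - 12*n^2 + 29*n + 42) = n*(n - 4)/(n^2 - 13*n + 42)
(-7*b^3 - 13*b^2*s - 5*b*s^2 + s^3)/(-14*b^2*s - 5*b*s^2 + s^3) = (b^2 + 2*b*s + s^2)/(s*(2*b + s))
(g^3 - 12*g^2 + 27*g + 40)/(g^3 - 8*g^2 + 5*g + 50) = (g^2 - 7*g - 8)/(g^2 - 3*g - 10)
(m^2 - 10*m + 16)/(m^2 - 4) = (m - 8)/(m + 2)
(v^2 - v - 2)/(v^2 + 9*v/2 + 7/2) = 2*(v - 2)/(2*v + 7)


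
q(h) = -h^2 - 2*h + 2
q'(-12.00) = 22.00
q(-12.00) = -118.00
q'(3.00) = -8.00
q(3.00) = -13.00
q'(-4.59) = 7.18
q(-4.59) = -9.89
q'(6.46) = -14.92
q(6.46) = -52.65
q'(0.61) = -3.22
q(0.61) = 0.41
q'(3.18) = -8.36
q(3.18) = -14.47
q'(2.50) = -7.00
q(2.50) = -9.25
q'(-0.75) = -0.50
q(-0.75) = 2.94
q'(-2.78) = 3.56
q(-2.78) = -0.17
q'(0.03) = -2.06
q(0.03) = 1.94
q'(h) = -2*h - 2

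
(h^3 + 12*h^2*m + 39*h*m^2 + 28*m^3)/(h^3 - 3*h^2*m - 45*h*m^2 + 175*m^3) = (h^2 + 5*h*m + 4*m^2)/(h^2 - 10*h*m + 25*m^2)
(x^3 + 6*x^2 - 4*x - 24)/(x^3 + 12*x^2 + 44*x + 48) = (x - 2)/(x + 4)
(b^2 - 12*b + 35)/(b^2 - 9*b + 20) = (b - 7)/(b - 4)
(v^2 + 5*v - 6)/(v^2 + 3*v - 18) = (v - 1)/(v - 3)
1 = 1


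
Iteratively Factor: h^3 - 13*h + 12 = (h - 1)*(h^2 + h - 12) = (h - 3)*(h - 1)*(h + 4)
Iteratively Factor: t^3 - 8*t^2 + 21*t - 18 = (t - 2)*(t^2 - 6*t + 9) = (t - 3)*(t - 2)*(t - 3)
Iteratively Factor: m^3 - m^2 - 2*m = (m)*(m^2 - m - 2) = m*(m - 2)*(m + 1)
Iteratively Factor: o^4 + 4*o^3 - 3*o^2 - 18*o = (o + 3)*(o^3 + o^2 - 6*o) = (o + 3)^2*(o^2 - 2*o) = (o - 2)*(o + 3)^2*(o)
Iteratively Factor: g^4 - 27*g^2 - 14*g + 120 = (g + 4)*(g^3 - 4*g^2 - 11*g + 30) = (g + 3)*(g + 4)*(g^2 - 7*g + 10) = (g - 5)*(g + 3)*(g + 4)*(g - 2)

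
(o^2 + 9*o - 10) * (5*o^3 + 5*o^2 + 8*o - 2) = 5*o^5 + 50*o^4 + 3*o^3 + 20*o^2 - 98*o + 20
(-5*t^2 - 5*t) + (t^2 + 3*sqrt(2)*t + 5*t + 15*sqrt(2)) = -4*t^2 + 3*sqrt(2)*t + 15*sqrt(2)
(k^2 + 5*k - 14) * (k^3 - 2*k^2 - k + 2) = k^5 + 3*k^4 - 25*k^3 + 25*k^2 + 24*k - 28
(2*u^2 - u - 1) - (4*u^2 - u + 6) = -2*u^2 - 7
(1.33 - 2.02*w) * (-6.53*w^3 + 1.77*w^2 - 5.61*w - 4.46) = 13.1906*w^4 - 12.2603*w^3 + 13.6863*w^2 + 1.5479*w - 5.9318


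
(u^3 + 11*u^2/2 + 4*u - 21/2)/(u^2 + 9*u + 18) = (2*u^2 + 5*u - 7)/(2*(u + 6))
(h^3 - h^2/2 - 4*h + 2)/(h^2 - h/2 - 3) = (2*h^2 + 3*h - 2)/(2*h + 3)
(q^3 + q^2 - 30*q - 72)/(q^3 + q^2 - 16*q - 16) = (q^2 - 3*q - 18)/(q^2 - 3*q - 4)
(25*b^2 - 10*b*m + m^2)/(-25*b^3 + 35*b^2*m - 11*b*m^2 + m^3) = -1/(b - m)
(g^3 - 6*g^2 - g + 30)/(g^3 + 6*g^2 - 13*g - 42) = (g - 5)/(g + 7)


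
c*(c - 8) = c^2 - 8*c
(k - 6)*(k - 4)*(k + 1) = k^3 - 9*k^2 + 14*k + 24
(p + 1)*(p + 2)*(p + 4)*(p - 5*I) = p^4 + 7*p^3 - 5*I*p^3 + 14*p^2 - 35*I*p^2 + 8*p - 70*I*p - 40*I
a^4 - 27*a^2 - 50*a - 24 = (a - 6)*(a + 1)^2*(a + 4)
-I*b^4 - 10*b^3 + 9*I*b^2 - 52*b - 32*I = (b - 8*I)*(b - 4*I)*(b + I)*(-I*b + 1)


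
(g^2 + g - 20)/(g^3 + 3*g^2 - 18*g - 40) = 1/(g + 2)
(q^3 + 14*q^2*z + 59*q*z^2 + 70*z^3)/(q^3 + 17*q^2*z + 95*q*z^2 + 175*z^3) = (q + 2*z)/(q + 5*z)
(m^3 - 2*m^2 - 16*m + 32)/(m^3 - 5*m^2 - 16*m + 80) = (m - 2)/(m - 5)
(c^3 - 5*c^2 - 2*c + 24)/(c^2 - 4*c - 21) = (-c^3 + 5*c^2 + 2*c - 24)/(-c^2 + 4*c + 21)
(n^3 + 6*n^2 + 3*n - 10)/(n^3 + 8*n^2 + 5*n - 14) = (n + 5)/(n + 7)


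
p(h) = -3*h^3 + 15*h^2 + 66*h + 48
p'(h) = -9*h^2 + 30*h + 66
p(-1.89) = -2.90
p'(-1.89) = -22.85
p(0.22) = 63.21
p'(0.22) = 72.16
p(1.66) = 185.17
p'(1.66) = 91.00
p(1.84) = 201.54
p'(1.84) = 90.73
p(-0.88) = 3.58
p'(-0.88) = 32.63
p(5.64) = 359.17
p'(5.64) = -51.09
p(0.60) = 92.35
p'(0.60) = 80.76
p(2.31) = 243.52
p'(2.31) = 87.28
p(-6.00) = 840.00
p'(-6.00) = -438.00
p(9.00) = -330.00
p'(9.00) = -393.00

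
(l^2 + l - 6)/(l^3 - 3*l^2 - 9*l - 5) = (-l^2 - l + 6)/(-l^3 + 3*l^2 + 9*l + 5)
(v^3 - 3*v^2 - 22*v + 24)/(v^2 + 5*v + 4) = (v^2 - 7*v + 6)/(v + 1)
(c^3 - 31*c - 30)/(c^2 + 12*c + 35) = (c^2 - 5*c - 6)/(c + 7)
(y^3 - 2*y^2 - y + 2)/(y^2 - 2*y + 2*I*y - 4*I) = (y^2 - 1)/(y + 2*I)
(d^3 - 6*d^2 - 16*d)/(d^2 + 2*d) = d - 8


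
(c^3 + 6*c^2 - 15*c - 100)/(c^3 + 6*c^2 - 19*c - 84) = (c^2 + 10*c + 25)/(c^2 + 10*c + 21)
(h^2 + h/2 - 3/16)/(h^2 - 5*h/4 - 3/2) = (h - 1/4)/(h - 2)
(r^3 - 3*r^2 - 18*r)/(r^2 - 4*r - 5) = r*(-r^2 + 3*r + 18)/(-r^2 + 4*r + 5)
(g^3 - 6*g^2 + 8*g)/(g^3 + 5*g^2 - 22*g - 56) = g*(g - 2)/(g^2 + 9*g + 14)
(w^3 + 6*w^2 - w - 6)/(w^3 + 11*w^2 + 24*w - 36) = (w + 1)/(w + 6)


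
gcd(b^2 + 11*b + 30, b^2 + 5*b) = b + 5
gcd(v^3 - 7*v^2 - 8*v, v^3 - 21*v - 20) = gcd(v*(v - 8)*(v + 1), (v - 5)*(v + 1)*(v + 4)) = v + 1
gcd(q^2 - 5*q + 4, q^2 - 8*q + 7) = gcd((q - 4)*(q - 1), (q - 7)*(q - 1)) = q - 1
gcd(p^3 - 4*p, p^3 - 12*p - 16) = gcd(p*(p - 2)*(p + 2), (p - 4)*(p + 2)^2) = p + 2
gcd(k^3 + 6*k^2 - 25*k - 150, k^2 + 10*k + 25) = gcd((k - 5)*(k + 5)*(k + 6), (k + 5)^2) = k + 5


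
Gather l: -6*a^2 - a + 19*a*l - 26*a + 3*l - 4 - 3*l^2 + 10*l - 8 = -6*a^2 - 27*a - 3*l^2 + l*(19*a + 13) - 12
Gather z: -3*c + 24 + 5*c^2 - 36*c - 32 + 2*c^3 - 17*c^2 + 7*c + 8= 2*c^3 - 12*c^2 - 32*c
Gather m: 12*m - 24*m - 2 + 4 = 2 - 12*m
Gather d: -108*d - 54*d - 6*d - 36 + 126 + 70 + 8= 168 - 168*d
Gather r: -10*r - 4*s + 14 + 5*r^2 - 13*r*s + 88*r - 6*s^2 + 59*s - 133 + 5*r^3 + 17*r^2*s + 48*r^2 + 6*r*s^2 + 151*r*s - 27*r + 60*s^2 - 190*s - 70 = 5*r^3 + r^2*(17*s + 53) + r*(6*s^2 + 138*s + 51) + 54*s^2 - 135*s - 189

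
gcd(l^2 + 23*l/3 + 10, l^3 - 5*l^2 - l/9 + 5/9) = 1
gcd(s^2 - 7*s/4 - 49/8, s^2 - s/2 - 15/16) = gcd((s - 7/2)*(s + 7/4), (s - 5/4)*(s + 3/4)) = 1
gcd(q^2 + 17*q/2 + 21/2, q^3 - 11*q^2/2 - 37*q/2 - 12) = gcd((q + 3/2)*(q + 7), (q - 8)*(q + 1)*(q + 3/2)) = q + 3/2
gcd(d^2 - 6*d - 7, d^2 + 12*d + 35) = 1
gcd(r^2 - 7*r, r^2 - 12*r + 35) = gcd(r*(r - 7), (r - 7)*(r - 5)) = r - 7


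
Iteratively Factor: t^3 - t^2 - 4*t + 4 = (t - 2)*(t^2 + t - 2) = (t - 2)*(t + 2)*(t - 1)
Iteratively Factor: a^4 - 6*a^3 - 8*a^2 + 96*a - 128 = (a - 2)*(a^3 - 4*a^2 - 16*a + 64) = (a - 4)*(a - 2)*(a^2 - 16) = (a - 4)*(a - 2)*(a + 4)*(a - 4)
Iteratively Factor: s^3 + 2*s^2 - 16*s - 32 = (s + 4)*(s^2 - 2*s - 8) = (s - 4)*(s + 4)*(s + 2)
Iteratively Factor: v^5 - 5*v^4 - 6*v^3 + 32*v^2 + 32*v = (v + 1)*(v^4 - 6*v^3 + 32*v) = v*(v + 1)*(v^3 - 6*v^2 + 32) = v*(v - 4)*(v + 1)*(v^2 - 2*v - 8) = v*(v - 4)^2*(v + 1)*(v + 2)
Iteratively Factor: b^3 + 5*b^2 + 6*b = (b + 3)*(b^2 + 2*b) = (b + 2)*(b + 3)*(b)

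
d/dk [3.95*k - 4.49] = 3.95000000000000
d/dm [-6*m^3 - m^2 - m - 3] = -18*m^2 - 2*m - 1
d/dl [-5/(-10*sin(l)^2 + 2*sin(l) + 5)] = 10*(1 - 10*sin(l))*cos(l)/(2*sin(l) + 5*cos(2*l))^2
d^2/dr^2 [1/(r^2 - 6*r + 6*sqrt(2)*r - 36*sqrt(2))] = 2*(-r^2 - 6*sqrt(2)*r + 6*r + 4*(r - 3 + 3*sqrt(2))^2 + 36*sqrt(2))/(r^2 - 6*r + 6*sqrt(2)*r - 36*sqrt(2))^3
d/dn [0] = 0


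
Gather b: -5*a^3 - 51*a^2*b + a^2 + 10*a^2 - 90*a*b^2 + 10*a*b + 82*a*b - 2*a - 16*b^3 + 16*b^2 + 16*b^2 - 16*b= -5*a^3 + 11*a^2 - 2*a - 16*b^3 + b^2*(32 - 90*a) + b*(-51*a^2 + 92*a - 16)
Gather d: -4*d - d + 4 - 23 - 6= -5*d - 25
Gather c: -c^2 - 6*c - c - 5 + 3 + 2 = -c^2 - 7*c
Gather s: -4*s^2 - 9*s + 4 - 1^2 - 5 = -4*s^2 - 9*s - 2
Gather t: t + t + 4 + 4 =2*t + 8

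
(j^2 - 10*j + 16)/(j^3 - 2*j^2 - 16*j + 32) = (j - 8)/(j^2 - 16)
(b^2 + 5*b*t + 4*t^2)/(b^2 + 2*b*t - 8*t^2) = (-b - t)/(-b + 2*t)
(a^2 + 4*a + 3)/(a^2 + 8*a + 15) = (a + 1)/(a + 5)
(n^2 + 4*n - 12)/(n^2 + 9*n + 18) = (n - 2)/(n + 3)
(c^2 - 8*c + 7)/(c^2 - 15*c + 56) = (c - 1)/(c - 8)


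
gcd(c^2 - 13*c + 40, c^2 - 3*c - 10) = c - 5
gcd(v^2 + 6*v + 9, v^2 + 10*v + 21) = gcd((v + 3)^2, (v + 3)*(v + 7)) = v + 3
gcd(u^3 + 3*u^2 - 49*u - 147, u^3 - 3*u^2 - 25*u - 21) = u^2 - 4*u - 21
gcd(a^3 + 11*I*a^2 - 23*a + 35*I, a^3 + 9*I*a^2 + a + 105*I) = a^2 + 12*I*a - 35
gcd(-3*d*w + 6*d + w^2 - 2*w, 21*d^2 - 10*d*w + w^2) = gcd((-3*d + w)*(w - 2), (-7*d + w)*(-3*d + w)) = -3*d + w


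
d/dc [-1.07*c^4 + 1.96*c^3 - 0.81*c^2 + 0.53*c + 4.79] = -4.28*c^3 + 5.88*c^2 - 1.62*c + 0.53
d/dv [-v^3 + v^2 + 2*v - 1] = -3*v^2 + 2*v + 2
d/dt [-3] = 0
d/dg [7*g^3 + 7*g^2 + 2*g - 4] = 21*g^2 + 14*g + 2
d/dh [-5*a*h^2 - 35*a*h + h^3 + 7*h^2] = -10*a*h - 35*a + 3*h^2 + 14*h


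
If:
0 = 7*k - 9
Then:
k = 9/7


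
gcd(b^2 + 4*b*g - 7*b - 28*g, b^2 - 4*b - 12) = 1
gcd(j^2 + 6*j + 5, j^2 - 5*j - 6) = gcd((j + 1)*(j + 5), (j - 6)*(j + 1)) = j + 1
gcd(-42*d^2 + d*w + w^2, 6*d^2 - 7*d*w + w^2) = -6*d + w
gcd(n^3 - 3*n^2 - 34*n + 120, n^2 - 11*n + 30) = n - 5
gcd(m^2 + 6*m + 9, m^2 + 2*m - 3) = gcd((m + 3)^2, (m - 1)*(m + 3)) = m + 3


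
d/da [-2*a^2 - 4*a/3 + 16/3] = -4*a - 4/3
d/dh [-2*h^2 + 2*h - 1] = 2 - 4*h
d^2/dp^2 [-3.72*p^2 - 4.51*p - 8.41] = -7.44000000000000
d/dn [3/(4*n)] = -3/(4*n^2)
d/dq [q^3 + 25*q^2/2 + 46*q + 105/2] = 3*q^2 + 25*q + 46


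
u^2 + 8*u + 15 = (u + 3)*(u + 5)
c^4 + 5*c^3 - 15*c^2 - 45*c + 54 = (c - 3)*(c - 1)*(c + 3)*(c + 6)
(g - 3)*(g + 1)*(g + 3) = g^3 + g^2 - 9*g - 9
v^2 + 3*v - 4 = (v - 1)*(v + 4)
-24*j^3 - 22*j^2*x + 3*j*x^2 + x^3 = (-4*j + x)*(j + x)*(6*j + x)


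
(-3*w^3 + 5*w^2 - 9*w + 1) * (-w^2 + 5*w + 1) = 3*w^5 - 20*w^4 + 31*w^3 - 41*w^2 - 4*w + 1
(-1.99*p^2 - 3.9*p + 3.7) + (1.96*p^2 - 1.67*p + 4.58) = -0.03*p^2 - 5.57*p + 8.28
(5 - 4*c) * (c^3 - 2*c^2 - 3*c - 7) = -4*c^4 + 13*c^3 + 2*c^2 + 13*c - 35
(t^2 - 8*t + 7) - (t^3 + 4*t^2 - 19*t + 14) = -t^3 - 3*t^2 + 11*t - 7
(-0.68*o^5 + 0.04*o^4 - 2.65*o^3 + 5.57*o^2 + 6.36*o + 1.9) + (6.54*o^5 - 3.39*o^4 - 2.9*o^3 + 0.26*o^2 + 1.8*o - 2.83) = 5.86*o^5 - 3.35*o^4 - 5.55*o^3 + 5.83*o^2 + 8.16*o - 0.93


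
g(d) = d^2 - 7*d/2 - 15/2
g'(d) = 2*d - 7/2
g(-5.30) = 39.14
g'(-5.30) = -14.10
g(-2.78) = 9.96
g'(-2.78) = -9.06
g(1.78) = -10.56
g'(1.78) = 0.06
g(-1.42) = -0.51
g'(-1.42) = -6.34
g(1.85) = -10.55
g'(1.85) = 0.20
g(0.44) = -8.85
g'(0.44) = -2.62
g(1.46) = -10.48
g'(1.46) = -0.58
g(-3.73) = 19.47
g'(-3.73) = -10.96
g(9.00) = 42.00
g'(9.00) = 14.50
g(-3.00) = 12.00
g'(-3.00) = -9.50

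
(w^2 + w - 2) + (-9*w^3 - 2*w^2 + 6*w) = -9*w^3 - w^2 + 7*w - 2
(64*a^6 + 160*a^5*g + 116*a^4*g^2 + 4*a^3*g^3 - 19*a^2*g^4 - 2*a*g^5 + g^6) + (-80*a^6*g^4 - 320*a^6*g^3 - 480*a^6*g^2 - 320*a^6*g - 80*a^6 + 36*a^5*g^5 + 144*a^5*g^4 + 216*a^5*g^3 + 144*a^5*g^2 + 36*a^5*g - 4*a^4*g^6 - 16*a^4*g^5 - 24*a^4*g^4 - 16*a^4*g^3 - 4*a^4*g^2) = -80*a^6*g^4 - 320*a^6*g^3 - 480*a^6*g^2 - 320*a^6*g - 16*a^6 + 36*a^5*g^5 + 144*a^5*g^4 + 216*a^5*g^3 + 144*a^5*g^2 + 196*a^5*g - 4*a^4*g^6 - 16*a^4*g^5 - 24*a^4*g^4 - 16*a^4*g^3 + 112*a^4*g^2 + 4*a^3*g^3 - 19*a^2*g^4 - 2*a*g^5 + g^6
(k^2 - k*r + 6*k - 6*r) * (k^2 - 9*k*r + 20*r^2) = k^4 - 10*k^3*r + 6*k^3 + 29*k^2*r^2 - 60*k^2*r - 20*k*r^3 + 174*k*r^2 - 120*r^3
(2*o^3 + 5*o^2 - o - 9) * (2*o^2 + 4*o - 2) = 4*o^5 + 18*o^4 + 14*o^3 - 32*o^2 - 34*o + 18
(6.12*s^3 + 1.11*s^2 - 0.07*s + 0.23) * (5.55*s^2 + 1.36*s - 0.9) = 33.966*s^5 + 14.4837*s^4 - 4.3869*s^3 + 0.1823*s^2 + 0.3758*s - 0.207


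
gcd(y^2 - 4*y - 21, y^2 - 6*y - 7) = y - 7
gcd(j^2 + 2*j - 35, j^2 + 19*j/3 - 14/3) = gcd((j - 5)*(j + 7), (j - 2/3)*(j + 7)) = j + 7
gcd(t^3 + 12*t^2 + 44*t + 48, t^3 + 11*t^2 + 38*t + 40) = t^2 + 6*t + 8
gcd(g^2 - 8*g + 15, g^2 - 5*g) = g - 5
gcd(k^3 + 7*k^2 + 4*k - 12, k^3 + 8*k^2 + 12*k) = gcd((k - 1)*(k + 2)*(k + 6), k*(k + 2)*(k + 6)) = k^2 + 8*k + 12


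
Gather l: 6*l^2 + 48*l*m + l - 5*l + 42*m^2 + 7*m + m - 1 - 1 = 6*l^2 + l*(48*m - 4) + 42*m^2 + 8*m - 2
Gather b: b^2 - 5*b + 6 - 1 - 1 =b^2 - 5*b + 4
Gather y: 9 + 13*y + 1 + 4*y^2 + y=4*y^2 + 14*y + 10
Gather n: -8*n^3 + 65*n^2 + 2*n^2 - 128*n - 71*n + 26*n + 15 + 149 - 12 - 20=-8*n^3 + 67*n^2 - 173*n + 132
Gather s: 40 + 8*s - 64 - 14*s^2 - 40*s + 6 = -14*s^2 - 32*s - 18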